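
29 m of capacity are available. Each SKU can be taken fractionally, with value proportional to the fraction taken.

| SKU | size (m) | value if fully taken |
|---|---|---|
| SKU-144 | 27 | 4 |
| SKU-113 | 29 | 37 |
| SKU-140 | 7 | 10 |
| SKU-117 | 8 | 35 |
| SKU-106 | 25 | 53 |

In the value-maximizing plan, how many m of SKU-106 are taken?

Best value per unit of size first: SKU-117 35/8≈4.38, SKU-106 53/25≈2.12, SKU-140 10/7≈1.43, SKU-113 37/29≈1.28, SKU-144 4/27≈0.148.
Take all of SKU-117 (8 m, value 35) ; 21 m left.
Only 21 m remain; take 21/25 of SKU-106 for value 53×21/25 = 44.52.

21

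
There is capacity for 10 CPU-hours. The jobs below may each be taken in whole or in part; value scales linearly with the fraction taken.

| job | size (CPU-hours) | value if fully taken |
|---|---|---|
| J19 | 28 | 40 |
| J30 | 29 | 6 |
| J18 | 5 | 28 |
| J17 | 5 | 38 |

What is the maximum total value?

Best value per unit of size first: J17 38/5≈7.6, J18 28/5≈5.6, J19 40/28≈1.43, J30 6/29≈0.207.
J17: take in full, 5 CPU-hours for value 38 ; 5 left.
All 5 CPU-hours of J18 fit (value 28) ; 0 remain.
Total value = 66.

66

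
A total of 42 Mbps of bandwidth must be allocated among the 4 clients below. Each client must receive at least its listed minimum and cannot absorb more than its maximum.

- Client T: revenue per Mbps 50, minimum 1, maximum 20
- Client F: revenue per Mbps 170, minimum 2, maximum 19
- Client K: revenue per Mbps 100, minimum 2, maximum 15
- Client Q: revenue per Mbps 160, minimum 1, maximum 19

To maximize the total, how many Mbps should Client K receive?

Meeting every minimum uses 1+2+2+1 = 6 Mbps, leaving 36.
Rank by revenue per Mbps: Client F 170 > Client Q 160 > Client K 100 > Client T 50.
Client F takes 17 more to reach its cap of 19 ; 19 left.
Client Q takes 18 more to reach its cap of 19 ; 1 left.
Client K has room for 13 more but only 1 remain, so it gets 3.

3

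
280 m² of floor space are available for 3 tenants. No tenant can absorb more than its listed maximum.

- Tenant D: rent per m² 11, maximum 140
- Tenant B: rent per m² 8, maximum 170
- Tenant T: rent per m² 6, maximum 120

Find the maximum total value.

2660

Order the tenants by rent per m²: Tenant D 11 > Tenant B 8 > Tenant T 6.
Tenant D: +140 to 140 (cap) — 140 left.
Only 140 left; Tenant B takes them to reach 140.
Total = 11×140 + 8×140 = 2660.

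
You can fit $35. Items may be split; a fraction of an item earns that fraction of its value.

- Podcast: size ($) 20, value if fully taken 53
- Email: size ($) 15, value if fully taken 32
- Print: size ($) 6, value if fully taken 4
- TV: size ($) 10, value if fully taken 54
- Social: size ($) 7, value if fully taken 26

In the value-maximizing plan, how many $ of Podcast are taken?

18

Sort by value density: TV 54/10≈5.4, Social 26/7≈3.71, Podcast 53/20≈2.65, Email 32/15≈2.13, Print 4/6≈0.667.
Take all of TV (10 $, value 54) — 25 $ left.
Social: take in full, 7 $ for value 26 — 18 left.
Fill the last 18 $ with part of Podcast: 18/20 of it earns 47.7.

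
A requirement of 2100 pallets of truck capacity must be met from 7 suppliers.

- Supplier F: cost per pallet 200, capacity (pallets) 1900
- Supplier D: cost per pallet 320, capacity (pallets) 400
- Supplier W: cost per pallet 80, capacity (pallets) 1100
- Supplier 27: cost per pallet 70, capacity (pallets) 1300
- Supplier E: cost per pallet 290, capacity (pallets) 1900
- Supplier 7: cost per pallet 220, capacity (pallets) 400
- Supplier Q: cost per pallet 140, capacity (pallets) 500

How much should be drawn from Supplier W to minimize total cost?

Fill from the cheapest supplier first.
Supplier 27 (70): use full 1300 ; 800 pallets to go.
Take 800 from Supplier W at 80 to finish.
Supplier Q, Supplier F, Supplier 7, Supplier E, Supplier D: unused.

800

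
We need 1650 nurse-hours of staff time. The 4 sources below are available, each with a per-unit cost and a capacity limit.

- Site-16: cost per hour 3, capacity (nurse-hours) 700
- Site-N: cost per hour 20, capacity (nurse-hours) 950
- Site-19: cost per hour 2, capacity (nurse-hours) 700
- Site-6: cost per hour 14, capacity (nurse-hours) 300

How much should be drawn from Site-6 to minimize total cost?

Cheapest first:
Site-19 at 2: take all 700 nurse-hours ; 950 still needed.
Site-16 at 3: take all 700 nurse-hours ; 250 still needed.
Take 250 from Site-6 at 14 to finish.
Site-N: unused.

250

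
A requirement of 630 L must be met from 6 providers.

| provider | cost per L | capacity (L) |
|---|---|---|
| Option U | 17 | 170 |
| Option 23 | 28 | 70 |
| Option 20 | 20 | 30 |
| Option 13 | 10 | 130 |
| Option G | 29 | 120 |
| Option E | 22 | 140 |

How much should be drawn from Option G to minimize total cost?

90

Cheapest first:
Option 13 (10): use full 130 ; 500 L to go.
Option U at 17: take all 170 L ; 330 still needed.
Option 20 (20): use full 30 ; 300 L to go.
Option E (22): use full 140 ; 160 L to go.
Option 23 (28): use full 70 ; 90 L to go.
Option G (29): take the remaining 90 ; done.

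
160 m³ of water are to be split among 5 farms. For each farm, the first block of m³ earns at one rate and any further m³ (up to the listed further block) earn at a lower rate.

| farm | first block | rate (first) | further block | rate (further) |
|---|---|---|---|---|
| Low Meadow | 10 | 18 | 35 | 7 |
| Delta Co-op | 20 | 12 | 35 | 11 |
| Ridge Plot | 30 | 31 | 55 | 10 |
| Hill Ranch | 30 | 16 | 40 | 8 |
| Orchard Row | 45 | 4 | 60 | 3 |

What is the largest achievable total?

2565

Rank every tier by rate: Ridge Plot/T1 31 > Low Meadow/T1 18 > Hill Ranch/T1 16 > Delta Co-op/T1 12 > Delta Co-op/T2 11 > Ridge Plot/T2 10 > Hill Ranch/T2 8 > Low Meadow/T2 7 > Orchard Row/T1 4 > Orchard Row/T2 3.
Ridge Plot T1 at 31: fill all 30 → 130 left.
Low Meadow T1 at 18: fill all 10 → 120 left.
Fill Hill Ranch T1 block (30 at 16) → 90 left.
Delta Co-op T1 at 12: fill all 20 → 70 left.
Fill Delta Co-op T2 block (35 at 11) → 35 left.
35 remain; put them into Ridge Plot T2 at 10.
Total = 31×30 + 18×10 + 16×30 + 12×20 + 11×35 + 10×35 = 2565.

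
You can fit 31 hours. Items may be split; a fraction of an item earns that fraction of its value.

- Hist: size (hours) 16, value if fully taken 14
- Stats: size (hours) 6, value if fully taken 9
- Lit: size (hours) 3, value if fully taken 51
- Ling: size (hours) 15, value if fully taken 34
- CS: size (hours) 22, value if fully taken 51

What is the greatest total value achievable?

Best value per unit of size first: Lit 51/3≈17, CS 51/22≈2.32, Ling 34/15≈2.27, Stats 9/6≈1.5, Hist 14/16≈0.875.
All 3 hours of Lit fit (value 51) → 28 remain.
All 22 hours of CS fit (value 51) → 6 remain.
Only 6 hours remain; take 6/15 of Ling for value 34×6/15 = 13.6.
Total value = 115.6.

115.6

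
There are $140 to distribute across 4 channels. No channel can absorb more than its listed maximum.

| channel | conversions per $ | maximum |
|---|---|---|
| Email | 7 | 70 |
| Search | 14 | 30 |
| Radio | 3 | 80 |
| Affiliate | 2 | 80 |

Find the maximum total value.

1030

Order the channels by conversions per $: Search 14 > Email 7 > Radio 3 > Affiliate 2.
Search: +30 to 30 (cap) ; 110 left.
Give Email 70 to hit its cap of 70 ; 40 left.
Radio: +40 (room for 80) → 40. Pool exhausted.
Total = 7×70 + 14×30 + 3×40 = 1030.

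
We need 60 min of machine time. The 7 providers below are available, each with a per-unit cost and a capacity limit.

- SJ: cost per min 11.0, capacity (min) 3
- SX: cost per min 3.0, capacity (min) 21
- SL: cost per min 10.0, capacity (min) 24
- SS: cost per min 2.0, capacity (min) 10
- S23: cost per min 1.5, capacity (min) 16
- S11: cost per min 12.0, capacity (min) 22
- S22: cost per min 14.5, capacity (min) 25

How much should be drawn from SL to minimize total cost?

13

Cheapest first:
S23 (1.5): use full 16 — 44 min to go.
SS at 2.0: take all 10 min — 34 still needed.
SX (3.0): use full 21 — 13 min to go.
SL (10.0): take the remaining 13 — done.
SJ, S11, S22: unused.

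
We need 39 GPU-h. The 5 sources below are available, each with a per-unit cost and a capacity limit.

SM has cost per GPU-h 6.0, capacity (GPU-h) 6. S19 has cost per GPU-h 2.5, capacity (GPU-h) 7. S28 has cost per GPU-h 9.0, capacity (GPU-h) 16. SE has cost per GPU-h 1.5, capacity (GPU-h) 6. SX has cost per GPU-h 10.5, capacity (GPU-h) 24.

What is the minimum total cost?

Cheapest first:
SE at 1.5: take all 6 GPU-h ; 33 still needed.
S19 (2.5): use full 7 ; 26 GPU-h to go.
SM (6.0): use full 6 ; 20 GPU-h to go.
S28 at 9.0: take all 16 GPU-h ; 4 still needed.
SX at 10.5: take 4 of its 24 ; requirement met.
Cost = 6×1.5 + 7×2.5 + 6×6.0 + 16×9.0 + 4×10.5 = 248.5.

248.5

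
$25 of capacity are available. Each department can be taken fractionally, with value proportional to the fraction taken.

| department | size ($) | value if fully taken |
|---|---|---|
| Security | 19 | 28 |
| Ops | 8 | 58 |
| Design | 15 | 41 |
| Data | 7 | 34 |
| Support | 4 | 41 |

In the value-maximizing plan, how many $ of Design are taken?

6

Rank by value-to-size ratio: Support 41/4≈10.2, Ops 58/8≈7.25, Data 34/7≈4.86, Design 41/15≈2.73, Security 28/19≈1.47.
Take all of Support (4 $, value 41) → 21 $ left.
All 8 $ of Ops fit (value 58) → 13 remain.
All 7 $ of Data fit (value 34) → 6 remain.
Only 6 $ remain; take 6/15 of Design for value 41×6/15 = 16.4.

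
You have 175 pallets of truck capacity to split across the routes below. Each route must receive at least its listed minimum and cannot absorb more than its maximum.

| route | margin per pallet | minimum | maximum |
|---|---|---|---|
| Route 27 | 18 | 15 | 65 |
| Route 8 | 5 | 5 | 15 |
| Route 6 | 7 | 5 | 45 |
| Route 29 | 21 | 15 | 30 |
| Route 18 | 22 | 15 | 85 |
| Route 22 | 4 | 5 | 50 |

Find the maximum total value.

Meeting every minimum uses 15+5+5+15+15+5 = 60 pallets, leaving 115.
Order the routes by margin per pallet: Route 18 22 > Route 29 21 > Route 27 18 > Route 6 7 > Route 8 5 > Route 22 4.
Route 18: +70 to 85 (cap) ; 45 left.
Route 29: +15 to 30 (cap) ; 30 left.
Route 27: +30 (room for 50) → 45. Pool exhausted.
Total = 18×45 + 5×5 + 7×5 + 21×30 + 22×85 + 4×5 = 3390.

3390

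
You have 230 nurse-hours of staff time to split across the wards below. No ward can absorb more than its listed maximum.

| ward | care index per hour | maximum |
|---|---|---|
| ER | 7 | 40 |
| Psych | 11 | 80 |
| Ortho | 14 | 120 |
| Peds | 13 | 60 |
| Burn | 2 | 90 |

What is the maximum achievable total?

3010

Order the wards by care index per hour: Ortho 14 > Peds 13 > Psych 11 > ER 7 > Burn 2.
Ortho takes 120 to reach its cap of 120 — 110 left.
Peds: +60 to 60 (cap) — 50 left.
Psych: +50 (room for 80) → 50. Pool exhausted.
Total = 11×50 + 14×120 + 13×60 = 3010.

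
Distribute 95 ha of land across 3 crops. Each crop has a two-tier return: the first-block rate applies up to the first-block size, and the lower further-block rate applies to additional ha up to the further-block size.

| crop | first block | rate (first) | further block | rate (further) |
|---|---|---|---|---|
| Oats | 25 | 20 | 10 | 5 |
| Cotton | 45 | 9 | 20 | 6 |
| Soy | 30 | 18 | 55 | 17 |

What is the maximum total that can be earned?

1720

Rank every tier by rate: Oats/tier1 20 > Soy/tier1 18 > Soy/tier2 17 > Cotton/tier1 9 > Cotton/tier2 6 > Oats/tier2 5.
Fill Oats tier1 block (25 at 20) ; 70 left.
Soy tier1 at 18: fill all 30 ; 40 left.
Soy tier2 at 17: only 40 left, fill 40.
Total = 20×25 + 18×30 + 17×40 = 1720.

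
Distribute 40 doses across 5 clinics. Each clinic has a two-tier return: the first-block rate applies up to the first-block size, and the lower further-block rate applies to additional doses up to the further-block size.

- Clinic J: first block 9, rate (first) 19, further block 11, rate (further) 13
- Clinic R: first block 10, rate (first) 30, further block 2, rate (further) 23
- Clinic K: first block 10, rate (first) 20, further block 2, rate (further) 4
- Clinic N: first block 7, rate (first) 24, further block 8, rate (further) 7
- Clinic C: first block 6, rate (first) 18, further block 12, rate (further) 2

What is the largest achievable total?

Order all 10 blocks by rate: Clinic R/tier1 30 > Clinic N/tier1 24 > Clinic R/tier2 23 > Clinic K/tier1 20 > Clinic J/tier1 19 > Clinic C/tier1 18 > Clinic J/tier2 13 > Clinic N/tier2 7 > Clinic K/tier2 4 > Clinic C/tier2 2.
Clinic R tier1 at 30: fill all 10 → 30 left.
Clinic N/tier1 (24): +7 → 23 left.
Fill Clinic R tier2 block (2 at 23) → 21 left.
Fill Clinic K tier1 block (10 at 20) → 11 left.
Clinic J tier1 at 19: fill all 9 → 2 left.
Clinic C tier1 at 18: only 2 left, fill 2.
Total = 30×10 + 24×7 + 23×2 + 20×10 + 19×9 + 18×2 = 921.

921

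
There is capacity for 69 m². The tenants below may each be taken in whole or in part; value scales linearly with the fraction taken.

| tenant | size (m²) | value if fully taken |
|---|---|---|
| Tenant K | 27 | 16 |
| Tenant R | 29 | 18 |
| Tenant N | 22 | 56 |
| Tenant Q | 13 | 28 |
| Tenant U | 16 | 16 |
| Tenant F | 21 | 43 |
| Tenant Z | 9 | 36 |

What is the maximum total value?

167

Best value per unit of size first: Tenant Z 36/9≈4, Tenant N 56/22≈2.55, Tenant Q 28/13≈2.15, Tenant F 43/21≈2.05, Tenant U 16/16≈1, Tenant R 18/29≈0.621, Tenant K 16/27≈0.593.
Take all of Tenant Z (9 m², value 36) ; 60 m² left.
Take all of Tenant N (22 m², value 56) ; 38 m² left.
Take all of Tenant Q (13 m², value 28) ; 25 m² left.
All 21 m² of Tenant F fit (value 43) ; 4 remain.
4 m² left: a 4/16 share of Tenant U gives 16×4/16 = 4.
Total value = 167.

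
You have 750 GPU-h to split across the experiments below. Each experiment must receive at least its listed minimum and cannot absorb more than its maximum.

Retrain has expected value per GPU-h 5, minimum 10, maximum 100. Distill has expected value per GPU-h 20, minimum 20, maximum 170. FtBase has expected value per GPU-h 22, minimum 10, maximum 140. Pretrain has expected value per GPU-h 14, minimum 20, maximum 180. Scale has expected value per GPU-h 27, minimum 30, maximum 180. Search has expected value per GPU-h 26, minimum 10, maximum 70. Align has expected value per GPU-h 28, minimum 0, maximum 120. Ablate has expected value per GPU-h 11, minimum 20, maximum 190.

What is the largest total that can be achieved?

17350

Meeting every minimum uses 10+20+10+20+30+10+0+20 = 120 GPU-h, leaving 630.
Rank by expected value per GPU-h: Align 28 > Scale 27 > Search 26 > FtBase 22 > Distill 20 > Pretrain 14 > Ablate 11 > Retrain 5.
Give Align 120 more to hit its cap of 120 → 510 left.
Scale takes 150 more to reach its cap of 180 → 360 left.
Give Search 60 more to hit its cap of 70 → 300 left.
FtBase takes 130 more to reach its cap of 140 → 170 left.
Distill takes 150 more to reach its cap of 170 → 20 left.
Only 20 left; Pretrain takes them to reach 40.
Total = 5×10 + 20×170 + 22×140 + 14×40 + 27×180 + 26×70 + 28×120 + 11×20 = 17350.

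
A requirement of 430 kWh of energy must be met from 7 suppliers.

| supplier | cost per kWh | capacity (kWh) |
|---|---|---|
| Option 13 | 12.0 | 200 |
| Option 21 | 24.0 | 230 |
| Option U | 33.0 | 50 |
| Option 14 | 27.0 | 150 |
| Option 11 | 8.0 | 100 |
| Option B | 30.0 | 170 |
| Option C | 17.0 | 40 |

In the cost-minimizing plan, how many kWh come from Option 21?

90

Fill from the cheapest supplier first.
Option 11 (8.0): use full 100 → 330 kWh to go.
Option 13 at 12.0: take all 200 kWh → 130 still needed.
Option C at 17.0: take all 40 kWh → 90 still needed.
Option 21 (24.0): take the remaining 90 → done.
Option 14, Option B, Option U: unused.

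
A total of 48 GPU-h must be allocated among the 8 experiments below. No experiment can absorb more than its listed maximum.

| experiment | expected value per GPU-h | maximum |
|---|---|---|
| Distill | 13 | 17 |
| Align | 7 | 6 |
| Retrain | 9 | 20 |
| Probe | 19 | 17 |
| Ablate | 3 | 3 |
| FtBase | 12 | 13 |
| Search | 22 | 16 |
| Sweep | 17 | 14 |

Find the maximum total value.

Highest expected value per GPU-h first: Search 22 > Probe 19 > Sweep 17 > Distill 13 > FtBase 12 > Retrain 9 > Align 7 > Ablate 3.
Search takes 16 to reach its cap of 16 — 32 left.
Give Probe 17 to hit its cap of 17 — 15 left.
Sweep takes 14 to reach its cap of 14 — 1 left.
Distill has room for 17 but only 1 remain, so it gets 1.
Total = 13×1 + 19×17 + 22×16 + 17×14 = 926.

926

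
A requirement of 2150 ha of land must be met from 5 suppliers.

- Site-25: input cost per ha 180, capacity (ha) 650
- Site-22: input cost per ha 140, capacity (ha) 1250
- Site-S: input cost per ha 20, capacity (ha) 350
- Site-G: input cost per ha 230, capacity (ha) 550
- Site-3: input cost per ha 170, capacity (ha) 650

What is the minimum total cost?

275500

Use suppliers in increasing cost order.
Site-S (20): use full 350 ; 1800 ha to go.
Site-22 (140): use full 1250 ; 550 ha to go.
Site-3 at 170: take 550 of its 650 ; requirement met.
Site-25, Site-G: unused.
Cost = 350×20 + 1250×140 + 550×170 = 275500.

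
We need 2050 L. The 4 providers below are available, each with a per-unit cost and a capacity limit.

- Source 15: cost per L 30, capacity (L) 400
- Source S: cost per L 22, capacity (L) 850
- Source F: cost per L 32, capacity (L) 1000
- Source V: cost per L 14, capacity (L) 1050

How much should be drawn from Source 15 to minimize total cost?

150

Cheapest first:
Source V (14): use full 1050 — 1000 L to go.
Source S at 22: take all 850 L — 150 still needed.
Take 150 from Source 15 at 30 to finish.
Source F: unused.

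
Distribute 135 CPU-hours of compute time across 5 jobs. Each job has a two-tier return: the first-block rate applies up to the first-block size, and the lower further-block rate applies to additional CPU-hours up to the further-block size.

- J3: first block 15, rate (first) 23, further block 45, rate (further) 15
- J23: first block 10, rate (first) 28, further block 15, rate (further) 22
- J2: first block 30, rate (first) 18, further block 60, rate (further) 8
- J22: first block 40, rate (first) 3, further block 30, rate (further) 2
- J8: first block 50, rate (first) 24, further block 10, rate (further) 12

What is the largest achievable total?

2920

Rank every tier by rate: J23/first 28 > J8/first 24 > J3/first 23 > J23/second 22 > J2/first 18 > J3/second 15 > J8/second 12 > J2/second 8 > J22/first 3 > J22/second 2.
J23/first (28): +10 ; 125 left.
J8/first (24): +50 ; 75 left.
J3/first (23): +15 ; 60 left.
J23/second (22): +15 ; 45 left.
J2/first (18): +30 ; 15 left.
15 remain; put them into J3 second at 15.
Total = 28×10 + 24×50 + 23×15 + 22×15 + 18×30 + 15×15 = 2920.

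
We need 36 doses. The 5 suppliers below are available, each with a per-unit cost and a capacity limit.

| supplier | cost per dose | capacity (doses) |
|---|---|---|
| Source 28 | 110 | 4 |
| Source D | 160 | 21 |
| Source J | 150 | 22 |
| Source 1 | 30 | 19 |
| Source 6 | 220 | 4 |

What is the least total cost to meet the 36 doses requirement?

2960

Fill from the cheapest supplier first.
Source 1 at 30: take all 19 doses ; 17 still needed.
Source 28 at 110: take all 4 doses ; 13 still needed.
Take 13 from Source J at 150 to finish.
Source D, Source 6: unused.
Cost = 19×30 + 4×110 + 13×150 = 2960.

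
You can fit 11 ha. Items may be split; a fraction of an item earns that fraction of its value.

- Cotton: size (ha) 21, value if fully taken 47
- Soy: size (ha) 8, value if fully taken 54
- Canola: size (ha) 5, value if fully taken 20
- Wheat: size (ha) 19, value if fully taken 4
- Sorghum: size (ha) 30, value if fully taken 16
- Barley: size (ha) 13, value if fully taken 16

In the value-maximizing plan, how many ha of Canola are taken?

Sort by value density: Soy 54/8≈6.75, Canola 20/5≈4, Cotton 47/21≈2.24, Barley 16/13≈1.23, Sorghum 16/30≈0.533, Wheat 4/19≈0.211.
Soy: take in full, 8 ha for value 54 → 3 left.
Fill the last 3 ha with part of Canola: 3/5 of it earns 12.

3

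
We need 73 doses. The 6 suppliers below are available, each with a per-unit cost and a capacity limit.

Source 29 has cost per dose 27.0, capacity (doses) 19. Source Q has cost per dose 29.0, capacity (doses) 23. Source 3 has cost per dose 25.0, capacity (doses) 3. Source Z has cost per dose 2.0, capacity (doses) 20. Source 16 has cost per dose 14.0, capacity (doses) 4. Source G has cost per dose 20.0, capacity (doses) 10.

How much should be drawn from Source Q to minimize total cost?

Use suppliers in increasing cost order.
Source Z (2.0): use full 20 → 53 doses to go.
Source 16 (14.0): use full 4 → 49 doses to go.
Source G at 20.0: take all 10 doses → 39 still needed.
Take 3 from Source 3 at 25.0 → need 36 more.
Take 19 from Source 29 at 27.0 → need 17 more.
Take 17 from Source Q at 29.0 to finish.

17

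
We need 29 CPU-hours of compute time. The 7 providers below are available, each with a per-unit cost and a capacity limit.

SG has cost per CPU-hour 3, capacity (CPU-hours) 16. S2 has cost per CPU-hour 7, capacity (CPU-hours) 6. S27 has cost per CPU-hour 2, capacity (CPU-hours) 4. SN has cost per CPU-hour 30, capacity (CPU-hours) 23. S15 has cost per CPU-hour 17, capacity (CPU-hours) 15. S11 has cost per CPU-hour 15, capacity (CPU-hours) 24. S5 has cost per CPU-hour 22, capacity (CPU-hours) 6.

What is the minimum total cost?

143

Cheapest first:
S27 (2): use full 4 ; 25 CPU-hours to go.
SG at 3: take all 16 CPU-hours ; 9 still needed.
S2 at 7: take all 6 CPU-hours ; 3 still needed.
Take 3 from S11 at 15 to finish.
S15, S5, SN: unused.
Cost = 4×2 + 16×3 + 6×7 + 3×15 = 143.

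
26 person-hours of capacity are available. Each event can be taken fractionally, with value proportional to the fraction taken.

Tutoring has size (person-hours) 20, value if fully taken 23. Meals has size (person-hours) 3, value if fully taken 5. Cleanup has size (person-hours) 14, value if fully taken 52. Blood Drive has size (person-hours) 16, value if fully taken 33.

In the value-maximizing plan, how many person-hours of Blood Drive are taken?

Best value per unit of size first: Cleanup 52/14≈3.71, Blood Drive 33/16≈2.06, Meals 5/3≈1.67, Tutoring 23/20≈1.15.
All 14 person-hours of Cleanup fit (value 52) → 12 remain.
Only 12 person-hours remain; take 12/16 of Blood Drive for value 33×12/16 = 24.75.

12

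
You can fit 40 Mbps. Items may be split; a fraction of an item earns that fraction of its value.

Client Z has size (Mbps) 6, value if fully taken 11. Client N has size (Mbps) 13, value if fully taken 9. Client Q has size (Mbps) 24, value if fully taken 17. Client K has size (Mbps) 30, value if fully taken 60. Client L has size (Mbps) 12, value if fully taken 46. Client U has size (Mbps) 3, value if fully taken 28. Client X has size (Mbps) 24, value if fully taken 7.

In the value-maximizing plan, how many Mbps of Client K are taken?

25

Best value per unit of size first: Client U 28/3≈9.33, Client L 46/12≈3.83, Client K 60/30≈2, Client Z 11/6≈1.83, Client Q 17/24≈0.708, Client N 9/13≈0.692, Client X 7/24≈0.292.
Client U: take in full, 3 Mbps for value 28 → 37 left.
Client L: take in full, 12 Mbps for value 46 → 25 left.
Only 25 Mbps remain; take 25/30 of Client K for value 60×25/30 = 50.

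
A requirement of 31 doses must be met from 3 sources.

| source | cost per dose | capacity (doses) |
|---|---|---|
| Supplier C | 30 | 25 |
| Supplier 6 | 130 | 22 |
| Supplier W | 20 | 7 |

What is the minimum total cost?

860

Fill from the cheapest source first.
Supplier W at 20: take all 7 doses ; 24 still needed.
Supplier C (30): take the remaining 24 ; done.
Supplier 6: unused.
Cost = 7×20 + 24×30 = 860.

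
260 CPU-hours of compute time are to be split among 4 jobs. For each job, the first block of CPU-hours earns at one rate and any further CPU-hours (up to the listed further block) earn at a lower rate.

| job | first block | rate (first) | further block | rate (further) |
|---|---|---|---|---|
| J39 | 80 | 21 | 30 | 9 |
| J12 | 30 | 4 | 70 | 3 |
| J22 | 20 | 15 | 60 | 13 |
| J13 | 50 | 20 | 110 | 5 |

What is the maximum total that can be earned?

4130

Treat each block as its own option and order by rate: J39/tier1 21 > J13/tier1 20 > J22/tier1 15 > J22/tier2 13 > J39/tier2 9 > J13/tier2 5 > J12/tier1 4 > J12/tier2 3.
J39/tier1 (21): +80 ; 180 left.
Fill J13 tier1 block (50 at 20) ; 130 left.
J22/tier1 (15): +20 ; 110 left.
Fill J22 tier2 block (60 at 13) ; 50 left.
Fill J39 tier2 block (30 at 9) ; 20 left.
J13/tier2: +20 of 110 at 5; pool empty.
Total = 21×80 + 20×50 + 15×20 + 13×60 + 9×30 + 5×20 = 4130.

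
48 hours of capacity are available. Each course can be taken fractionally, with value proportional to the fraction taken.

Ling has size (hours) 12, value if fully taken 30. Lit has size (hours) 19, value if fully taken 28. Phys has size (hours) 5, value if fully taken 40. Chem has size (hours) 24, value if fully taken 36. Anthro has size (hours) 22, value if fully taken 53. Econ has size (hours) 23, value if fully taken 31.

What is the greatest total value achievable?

136.5

Best value per unit of size first: Phys 40/5≈8, Ling 30/12≈2.5, Anthro 53/22≈2.41, Chem 36/24≈1.5, Lit 28/19≈1.47, Econ 31/23≈1.35.
Take all of Phys (5 hours, value 40) → 43 hours left.
Ling: take in full, 12 hours for value 30 → 31 left.
Take all of Anthro (22 hours, value 53) → 9 hours left.
Fill the last 9 hours with part of Chem: 9/24 of it earns 13.5.
Total value = 136.5.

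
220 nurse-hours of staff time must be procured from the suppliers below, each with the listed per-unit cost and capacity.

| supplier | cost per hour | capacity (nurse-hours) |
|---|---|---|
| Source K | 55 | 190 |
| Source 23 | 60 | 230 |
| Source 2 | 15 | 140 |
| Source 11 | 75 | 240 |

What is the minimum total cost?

Use suppliers in increasing cost order.
Source 2 at 15: take all 140 nurse-hours ; 80 still needed.
Source K at 55: take 80 of its 190 ; requirement met.
Source 23, Source 11: unused.
Cost = 140×15 + 80×55 = 6500.

6500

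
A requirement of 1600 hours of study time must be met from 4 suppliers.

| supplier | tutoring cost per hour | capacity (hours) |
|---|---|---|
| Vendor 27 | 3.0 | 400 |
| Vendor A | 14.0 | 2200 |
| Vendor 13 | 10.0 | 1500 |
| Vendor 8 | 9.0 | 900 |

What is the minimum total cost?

12300

Cheapest first:
Vendor 27 (3.0): use full 400 ; 1200 hours to go.
Vendor 8 at 9.0: take all 900 hours ; 300 still needed.
Vendor 13 (10.0): take the remaining 300 ; done.
Vendor A: unused.
Cost = 400×3.0 + 900×9.0 + 300×10.0 = 12300.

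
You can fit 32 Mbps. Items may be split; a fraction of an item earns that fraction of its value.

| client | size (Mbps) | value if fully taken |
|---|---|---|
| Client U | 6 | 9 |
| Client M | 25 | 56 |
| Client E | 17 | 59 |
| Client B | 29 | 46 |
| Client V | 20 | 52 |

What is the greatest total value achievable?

98

Rank by value-to-size ratio: Client E 59/17≈3.47, Client V 52/20≈2.6, Client M 56/25≈2.24, Client B 46/29≈1.59, Client U 9/6≈1.5.
Take all of Client E (17 Mbps, value 59) ; 15 Mbps left.
Fill the last 15 Mbps with part of Client V: 15/20 of it earns 39.
Total value = 98.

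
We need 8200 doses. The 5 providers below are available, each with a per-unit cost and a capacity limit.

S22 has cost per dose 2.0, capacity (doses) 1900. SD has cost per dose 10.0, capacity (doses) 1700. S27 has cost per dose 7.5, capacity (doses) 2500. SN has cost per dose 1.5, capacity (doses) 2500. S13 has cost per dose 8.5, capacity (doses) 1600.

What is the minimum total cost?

37350

Fill from the cheapest provider first.
SN (1.5): use full 2500 → 5700 doses to go.
S22 at 2.0: take all 1900 doses → 3800 still needed.
S27 at 7.5: take all 2500 doses → 1300 still needed.
S13 at 8.5: take 1300 of its 1600 → requirement met.
SD: unused.
Cost = 2500×1.5 + 1900×2.0 + 2500×7.5 + 1300×8.5 = 37350.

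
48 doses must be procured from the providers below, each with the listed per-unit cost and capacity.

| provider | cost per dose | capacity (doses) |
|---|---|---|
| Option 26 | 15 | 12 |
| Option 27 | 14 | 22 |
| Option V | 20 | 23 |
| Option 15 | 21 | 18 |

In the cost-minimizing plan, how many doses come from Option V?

14

Cheapest first:
Option 27 (14): use full 22 → 26 doses to go.
Option 26 (15): use full 12 → 14 doses to go.
Option V at 20: take 14 of its 23 → requirement met.
Option 15: unused.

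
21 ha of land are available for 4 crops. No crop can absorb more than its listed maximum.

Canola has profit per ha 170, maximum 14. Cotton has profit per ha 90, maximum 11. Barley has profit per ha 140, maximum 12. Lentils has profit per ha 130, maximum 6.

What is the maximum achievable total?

3360

Highest profit per ha first: Canola 170 > Barley 140 > Lentils 130 > Cotton 90.
Canola: +14 to 14 (cap) → 7 left.
Barley has room for 12 but only 7 remain, so it gets 7.
Total = 170×14 + 140×7 = 3360.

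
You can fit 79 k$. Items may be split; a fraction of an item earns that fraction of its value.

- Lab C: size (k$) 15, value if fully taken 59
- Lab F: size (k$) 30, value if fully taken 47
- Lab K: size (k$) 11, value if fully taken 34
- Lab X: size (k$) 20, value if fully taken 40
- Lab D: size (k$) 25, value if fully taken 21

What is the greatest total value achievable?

182.52

Sort by value density: Lab C 59/15≈3.93, Lab K 34/11≈3.09, Lab X 40/20≈2, Lab F 47/30≈1.57, Lab D 21/25≈0.84.
All 15 k$ of Lab C fit (value 59) → 64 remain.
Lab K: take in full, 11 k$ for value 34 → 53 left.
All 20 k$ of Lab X fit (value 40) → 33 remain.
Lab F: take in full, 30 k$ for value 47 → 3 left.
Only 3 k$ remain; take 3/25 of Lab D for value 21×3/25 = 2.52.
Total value = 182.52.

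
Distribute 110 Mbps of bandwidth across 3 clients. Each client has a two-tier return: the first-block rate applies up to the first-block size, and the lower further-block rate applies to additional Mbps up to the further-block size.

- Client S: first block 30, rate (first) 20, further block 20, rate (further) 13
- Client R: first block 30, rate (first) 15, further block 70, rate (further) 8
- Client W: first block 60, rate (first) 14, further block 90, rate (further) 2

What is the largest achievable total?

Order all 6 blocks by rate: Client S/tier1 20 > Client R/tier1 15 > Client W/tier1 14 > Client S/tier2 13 > Client R/tier2 8 > Client W/tier2 2.
Client S tier1 at 20: fill all 30 ; 80 left.
Fill Client R tier1 block (30 at 15) ; 50 left.
Client W/tier1: +50 of 60 at 14; pool empty.
Total = 20×30 + 15×30 + 14×50 = 1750.

1750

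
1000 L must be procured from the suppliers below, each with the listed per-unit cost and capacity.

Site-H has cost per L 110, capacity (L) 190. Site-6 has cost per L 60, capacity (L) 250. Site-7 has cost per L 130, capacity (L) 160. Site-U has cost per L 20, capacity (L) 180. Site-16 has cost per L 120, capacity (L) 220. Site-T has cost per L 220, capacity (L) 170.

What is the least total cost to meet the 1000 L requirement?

Cheapest first:
Take 180 from Site-U at 20 → need 820 more.
Site-6 at 60: take all 250 L → 570 still needed.
Site-H (110): use full 190 → 380 L to go.
Take 220 from Site-16 at 120 → need 160 more.
Site-7 (130): use full 160 → 0 L to go.
Site-T: unused.
Cost = 180×20 + 250×60 + 190×110 + 220×120 + 160×130 = 86700.

86700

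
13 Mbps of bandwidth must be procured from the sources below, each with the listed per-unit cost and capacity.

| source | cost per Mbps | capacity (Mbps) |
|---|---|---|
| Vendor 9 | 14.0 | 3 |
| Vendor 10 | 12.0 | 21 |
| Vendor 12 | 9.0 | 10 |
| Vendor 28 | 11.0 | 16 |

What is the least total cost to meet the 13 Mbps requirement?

Use sources in increasing cost order.
Take 10 from Vendor 12 at 9.0 ; need 3 more.
Vendor 28 at 11.0: take 3 of its 16 ; requirement met.
Vendor 10, Vendor 9: unused.
Cost = 10×9.0 + 3×11.0 = 123.

123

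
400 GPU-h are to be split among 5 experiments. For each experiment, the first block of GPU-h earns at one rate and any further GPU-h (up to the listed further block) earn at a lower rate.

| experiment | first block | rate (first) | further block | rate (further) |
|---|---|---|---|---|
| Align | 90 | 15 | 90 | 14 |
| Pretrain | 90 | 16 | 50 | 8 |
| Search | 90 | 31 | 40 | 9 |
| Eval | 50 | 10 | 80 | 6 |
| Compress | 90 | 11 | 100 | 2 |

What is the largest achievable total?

7280

Treat each block as its own option and order by rate: Search/T1 31 > Pretrain/T1 16 > Align/T1 15 > Align/T2 14 > Compress/T1 11 > Eval/T1 10 > Search/T2 9 > Pretrain/T2 8 > Eval/T2 6 > Compress/T2 2.
Search/T1 (31): +90 — 310 left.
Fill Pretrain T1 block (90 at 16) — 220 left.
Fill Align T1 block (90 at 15) — 130 left.
Align/T2 (14): +90 — 40 left.
40 remain; put them into Compress T1 at 11.
Total = 31×90 + 16×90 + 15×90 + 14×90 + 11×40 = 7280.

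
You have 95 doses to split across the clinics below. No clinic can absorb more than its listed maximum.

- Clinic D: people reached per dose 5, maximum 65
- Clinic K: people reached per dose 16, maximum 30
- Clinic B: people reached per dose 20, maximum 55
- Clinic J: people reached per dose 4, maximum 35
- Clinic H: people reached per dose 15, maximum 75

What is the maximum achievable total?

Rank by people reached per dose: Clinic B 20 > Clinic K 16 > Clinic H 15 > Clinic D 5 > Clinic J 4.
Clinic B: +55 to 55 (cap) — 40 left.
Give Clinic K 30 to hit its cap of 30 — 10 left.
Only 10 left; Clinic H takes them to reach 10.
Total = 16×30 + 20×55 + 15×10 = 1730.

1730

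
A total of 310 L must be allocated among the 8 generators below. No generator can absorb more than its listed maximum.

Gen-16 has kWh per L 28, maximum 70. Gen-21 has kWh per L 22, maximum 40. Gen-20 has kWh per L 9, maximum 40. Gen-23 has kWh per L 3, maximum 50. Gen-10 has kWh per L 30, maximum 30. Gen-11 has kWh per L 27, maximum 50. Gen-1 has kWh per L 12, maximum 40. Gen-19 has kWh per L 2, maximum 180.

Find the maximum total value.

Order the generators by kWh per L: Gen-10 30 > Gen-16 28 > Gen-11 27 > Gen-21 22 > Gen-1 12 > Gen-20 9 > Gen-23 3 > Gen-19 2.
Gen-10: +30 to 30 (cap) ; 280 left.
Gen-16 takes 70 to reach its cap of 70 ; 210 left.
Give Gen-11 50 to hit its cap of 50 ; 160 left.
Gen-21 takes 40 to reach its cap of 40 ; 120 left.
Give Gen-1 40 to hit its cap of 40 ; 80 left.
Gen-20: +40 to 40 (cap) ; 40 left.
Only 40 left; Gen-23 takes them to reach 40.
Total = 28×70 + 22×40 + 9×40 + 3×40 + 30×30 + 27×50 + 12×40 = 6050.

6050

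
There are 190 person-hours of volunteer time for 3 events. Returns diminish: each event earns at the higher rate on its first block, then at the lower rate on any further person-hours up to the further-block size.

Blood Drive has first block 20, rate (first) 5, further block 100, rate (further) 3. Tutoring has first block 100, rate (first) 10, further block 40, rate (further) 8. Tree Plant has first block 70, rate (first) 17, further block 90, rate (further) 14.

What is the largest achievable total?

2750

Treat each block as its own option and order by rate: Tree Plant/T1 17 > Tree Plant/T2 14 > Tutoring/T1 10 > Tutoring/T2 8 > Blood Drive/T1 5 > Blood Drive/T2 3.
Fill Tree Plant T1 block (70 at 17) → 120 left.
Fill Tree Plant T2 block (90 at 14) → 30 left.
30 remain; put them into Tutoring T1 at 10.
Total = 17×70 + 14×90 + 10×30 = 2750.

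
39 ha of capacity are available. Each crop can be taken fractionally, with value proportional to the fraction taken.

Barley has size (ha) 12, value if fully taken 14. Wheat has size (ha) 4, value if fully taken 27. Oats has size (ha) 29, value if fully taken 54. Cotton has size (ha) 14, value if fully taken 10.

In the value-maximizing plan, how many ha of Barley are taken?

6

Sort by value density: Wheat 27/4≈6.75, Oats 54/29≈1.86, Barley 14/12≈1.17, Cotton 10/14≈0.714.
All 4 ha of Wheat fit (value 27) ; 35 remain.
Take all of Oats (29 ha, value 54) ; 6 ha left.
Fill the last 6 ha with part of Barley: 6/12 of it earns 7.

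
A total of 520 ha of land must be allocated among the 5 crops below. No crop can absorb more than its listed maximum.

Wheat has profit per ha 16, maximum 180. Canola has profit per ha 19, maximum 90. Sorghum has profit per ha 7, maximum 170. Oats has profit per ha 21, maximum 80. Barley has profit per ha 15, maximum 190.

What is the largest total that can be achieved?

Highest profit per ha first: Oats 21 > Canola 19 > Wheat 16 > Barley 15 > Sorghum 7.
Give Oats 80 to hit its cap of 80 → 440 left.
Canola: +90 to 90 (cap) → 350 left.
Wheat takes 180 to reach its cap of 180 → 170 left.
Barley: +170 (room for 190) → 170. Pool exhausted.
Total = 16×180 + 19×90 + 21×80 + 15×170 = 8820.

8820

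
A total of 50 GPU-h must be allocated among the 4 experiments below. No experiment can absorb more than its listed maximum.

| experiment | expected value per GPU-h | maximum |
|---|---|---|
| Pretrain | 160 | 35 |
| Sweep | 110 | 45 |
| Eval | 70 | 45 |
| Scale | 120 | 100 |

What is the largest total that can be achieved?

Highest expected value per GPU-h first: Pretrain 160 > Scale 120 > Sweep 110 > Eval 70.
Pretrain: +35 to 35 (cap) — 15 left.
Scale has room for 100 but only 15 remain, so it gets 15.
Total = 160×35 + 120×15 = 7400.

7400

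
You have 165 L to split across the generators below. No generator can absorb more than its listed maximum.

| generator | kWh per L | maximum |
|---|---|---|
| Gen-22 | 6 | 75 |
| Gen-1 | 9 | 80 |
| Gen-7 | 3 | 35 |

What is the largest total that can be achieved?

1200

Highest kWh per L first: Gen-1 9 > Gen-22 6 > Gen-7 3.
Give Gen-1 80 to hit its cap of 80 ; 85 left.
Gen-22: +75 to 75 (cap) ; 10 left.
Gen-7 has room for 35 but only 10 remain, so it gets 10.
Total = 6×75 + 9×80 + 3×10 = 1200.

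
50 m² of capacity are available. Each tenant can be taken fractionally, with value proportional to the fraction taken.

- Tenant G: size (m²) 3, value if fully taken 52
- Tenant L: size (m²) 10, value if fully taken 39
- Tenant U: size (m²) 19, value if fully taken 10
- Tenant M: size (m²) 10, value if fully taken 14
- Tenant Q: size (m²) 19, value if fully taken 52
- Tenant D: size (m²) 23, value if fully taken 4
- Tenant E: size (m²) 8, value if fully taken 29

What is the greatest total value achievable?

186

Rank by value-to-size ratio: Tenant G 52/3≈17.3, Tenant L 39/10≈3.9, Tenant E 29/8≈3.62, Tenant Q 52/19≈2.74, Tenant M 14/10≈1.4, Tenant U 10/19≈0.526, Tenant D 4/23≈0.174.
Tenant G: take in full, 3 m² for value 52 ; 47 left.
All 10 m² of Tenant L fit (value 39) ; 37 remain.
Take all of Tenant E (8 m², value 29) ; 29 m² left.
All 19 m² of Tenant Q fit (value 52) ; 10 remain.
Take all of Tenant M (10 m², value 14) ; 0 m² left.
Total value = 186.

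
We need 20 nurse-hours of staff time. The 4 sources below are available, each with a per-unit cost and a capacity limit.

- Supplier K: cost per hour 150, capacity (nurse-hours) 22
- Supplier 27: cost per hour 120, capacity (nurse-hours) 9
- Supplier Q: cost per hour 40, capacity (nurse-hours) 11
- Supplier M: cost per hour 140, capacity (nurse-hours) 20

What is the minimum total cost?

1520

Use sources in increasing cost order.
Take 11 from Supplier Q at 40 → need 9 more.
Take 9 from Supplier 27 at 120 → need 0 more.
Supplier M, Supplier K: unused.
Cost = 11×40 + 9×120 = 1520.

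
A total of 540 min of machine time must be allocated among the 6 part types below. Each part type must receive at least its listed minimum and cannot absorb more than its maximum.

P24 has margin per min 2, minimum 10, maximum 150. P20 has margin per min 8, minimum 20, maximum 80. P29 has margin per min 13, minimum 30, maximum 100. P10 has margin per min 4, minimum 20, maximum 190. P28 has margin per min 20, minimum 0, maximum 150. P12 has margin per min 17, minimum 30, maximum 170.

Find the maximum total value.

7970

Meeting every minimum uses 10+20+30+20+0+30 = 110 min, leaving 430.
Rank by margin per min: P28 20 > P12 17 > P29 13 > P20 8 > P10 4 > P24 2.
P28 takes 150 more to reach its cap of 150 — 280 left.
Give P12 140 more to hit its cap of 170 — 140 left.
P29 takes 70 more to reach its cap of 100 — 70 left.
P20: +60 to 80 (cap) — 10 left.
Only 10 left; P10 takes them to reach 30.
Total = 2×10 + 8×80 + 13×100 + 4×30 + 20×150 + 17×170 = 7970.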